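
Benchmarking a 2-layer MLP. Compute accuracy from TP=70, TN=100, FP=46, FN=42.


Accuracy = (TP+TN)/(TP+TN+FP+FN)
= (70+100)/(258)
= 170/258 = 65.89%

65.89%


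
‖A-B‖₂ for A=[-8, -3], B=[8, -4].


d = √((-8-8)² + (-3+ 4)²)
  = √(256 + 1)
  = √257 = 16.0312

16.0312


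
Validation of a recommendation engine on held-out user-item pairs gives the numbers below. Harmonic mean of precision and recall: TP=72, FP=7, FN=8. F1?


Precision = 72/79 = 0.9114
Recall = 72/80 = 0.9
F1 = 2·P·R/(P+R) = 2·TP/(2·TP+FP+FN) = 144/(144+7+8) = 144/159 = 0.9057

0.9057


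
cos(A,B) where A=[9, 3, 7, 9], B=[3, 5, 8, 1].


A·B = 9·3 + 3·5 + 7·8 + 9·1 = 107
‖A‖ = √220 = 14.8324, ‖B‖ = √99 = 9.9499
cos = 107/(√220·√99) = 107/√21780 = 0.725

0.725


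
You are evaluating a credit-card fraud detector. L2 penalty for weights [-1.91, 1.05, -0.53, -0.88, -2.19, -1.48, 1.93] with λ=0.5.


‖w‖₂² = (-1.91)² + (1.05)² + (-0.53)² + (-0.88)² + (-2.19)² + (-1.48)² + (1.93)²
     = 3.6481 + 1.1025 + 0.2809 + 0.7744 + 4.7961 + 2.1904 + 3.7249
     = 16.5173
λ·‖w‖₂² = 0.5·16.5173 = 8.25865

8.25865


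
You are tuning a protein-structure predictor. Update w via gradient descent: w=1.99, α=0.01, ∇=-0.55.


w_new = w - α·∇
= 1.99 - 0.01·-0.55
= 1.99 + 0.0055
= 1.9955

1.9955


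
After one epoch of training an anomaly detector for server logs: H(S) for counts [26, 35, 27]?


Probabilities: [26/88, 35/88, 27/88] ≈ [0.2955, 0.3977, 0.3068]
H = -((26/88)·log₂(26/88) + (35/88)·log₂(35/88) + (27/88)·log₂(27/88))
  = 1.5717 bits

1.5717 bits


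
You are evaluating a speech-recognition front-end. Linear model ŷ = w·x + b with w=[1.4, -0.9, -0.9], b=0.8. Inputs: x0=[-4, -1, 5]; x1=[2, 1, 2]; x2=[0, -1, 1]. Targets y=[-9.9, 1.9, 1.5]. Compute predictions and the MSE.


ŷ0 = (1.4)·(-4) + (-0.9)·(-1) + (-0.9)·(5) + 0.8 = -8.4
ŷ1 = (1.4)·(2) + (-0.9)·(1) + (-0.9)·(2) + 0.8 = 0.9
ŷ2 = (1.4)·(0) + (-0.9)·(-1) + (-0.9)·(1) + 0.8 = 0.8
errors² = [2.25, 1.0, 0.49]
MSE = 3.7400/3 = 1.2467

1.2467


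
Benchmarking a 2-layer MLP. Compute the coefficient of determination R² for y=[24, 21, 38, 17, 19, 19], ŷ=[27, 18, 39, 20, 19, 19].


ȳ = 23
SS_res = Σ(y-ŷ)² = 28
SS_tot = Σ(y-ȳ)² = 298
R² = 1 - SS_res/SS_tot = 1 - 0.094 = 0.906

0.906


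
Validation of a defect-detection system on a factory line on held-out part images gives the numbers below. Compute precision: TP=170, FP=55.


Precision = TP/(TP+FP)
= 170/(170+55)
= 170/225 = 75.56%

75.56%


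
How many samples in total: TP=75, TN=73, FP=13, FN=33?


Total = TP + TN + FP + FN
= 75 + 73 + 13 + 33
= 194
(Predicted positive: 88, predicted negative: 106)

194


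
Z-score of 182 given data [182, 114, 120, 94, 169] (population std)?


μ = 135.8, σ = 33.7899
z = (182 - 135.8)/33.7899 = 1.3673

1.3673


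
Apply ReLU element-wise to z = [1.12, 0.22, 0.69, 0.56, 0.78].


ReLU(1.12) = max(0, 1.12) = 1.12
ReLU(0.22) = max(0, 0.22) = 0.22
ReLU(0.69) = max(0, 0.69) = 0.69
ReLU(0.56) = max(0, 0.56) = 0.56
ReLU(0.78) = max(0, 0.78) = 0.78
result = [1.12, 0.22, 0.69, 0.56, 0.78]

[1.12, 0.22, 0.69, 0.56, 0.78]


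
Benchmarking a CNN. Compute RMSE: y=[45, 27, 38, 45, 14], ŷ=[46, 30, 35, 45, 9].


MSE = 44/5 = 8.8
RMSE = √(44/5) = 2.9665

2.9665


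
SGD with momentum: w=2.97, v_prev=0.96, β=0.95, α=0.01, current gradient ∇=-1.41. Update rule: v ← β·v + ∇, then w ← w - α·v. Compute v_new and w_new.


v_new = 0.95·0.96 - 1.41 = 0.912 - 1.41 = -0.498
w_new = 2.97 - 0.01·-0.498 = 2.97 + 0.00498 = 2.97498

v_new=-0.498, w_new=2.97498


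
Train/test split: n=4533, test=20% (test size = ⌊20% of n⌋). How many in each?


Test = ⌊4533·20/100⌋ = 906
Train = 4533 - 906 = 3627

Train: 3627, Test: 906


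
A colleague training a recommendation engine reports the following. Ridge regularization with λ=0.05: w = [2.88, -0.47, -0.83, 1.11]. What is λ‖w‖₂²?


‖w‖₂² = (2.88)² + (-0.47)² + (-0.83)² + (1.11)²
     = 8.2944 + 0.2209 + 0.6889 + 1.2321
     = 10.4363
λ·‖w‖₂² = 0.05·10.4363 = 0.521815

0.521815


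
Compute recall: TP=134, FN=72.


Recall = TP/(TP+FN)
= 134/(134+72)
= 134/206 = 65.05%

65.05%


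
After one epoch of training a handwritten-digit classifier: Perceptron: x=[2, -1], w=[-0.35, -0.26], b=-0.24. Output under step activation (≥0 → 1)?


z = (2)·(-0.35) + (-1)·(-0.26) - 0.24
  = -0.68
step(z) = 0 (z<0)

0


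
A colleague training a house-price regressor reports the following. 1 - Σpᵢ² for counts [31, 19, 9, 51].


Probabilities: [31/110, 19/110, 9/110, 51/110] ≈ [0.2818, 0.1727, 0.0818, 0.4636]
Σpᵢ² = (961 + 361 + 81 + 2601)/110² = 4004/12100
Gini = 1 - Σpᵢ² = 1 - 4004/12100 = 0.6691

0.6691


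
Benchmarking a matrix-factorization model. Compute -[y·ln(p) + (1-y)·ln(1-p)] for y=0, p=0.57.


BCE = -[y·ln(p) + (1-y)·ln(1-p)]
= -0 - 1·ln(1-0.57)
= -ln(0.43) = 0.844

0.844


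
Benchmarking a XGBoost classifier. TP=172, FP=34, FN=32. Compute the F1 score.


Precision = 172/206 = 0.835
Recall = 172/204 = 0.8431
F1 = 2·P·R/(P+R) = 2·TP/(2·TP+FP+FN) = 344/(344+34+32) = 344/410 = 0.839

0.839


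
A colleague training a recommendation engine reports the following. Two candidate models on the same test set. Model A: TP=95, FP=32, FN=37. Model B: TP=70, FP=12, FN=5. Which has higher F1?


Model A: P=95/127=0.748, R=95/132=0.7197, F1=2PR/(P+R)=2TP/(2TP+FP+FN)=190/259=0.7336
Model B: P=70/82=0.8537, R=70/75=0.9333, F1=2PR/(P+R)=2TP/(2TP+FP+FN)=140/157=0.8917
0.7336 < 0.8917 → Model B

Model B


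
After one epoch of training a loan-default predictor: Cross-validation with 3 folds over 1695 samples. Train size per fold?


Fold size = 1695/3 = 565
Training per fold = 1695 - 565 = 1130

1130


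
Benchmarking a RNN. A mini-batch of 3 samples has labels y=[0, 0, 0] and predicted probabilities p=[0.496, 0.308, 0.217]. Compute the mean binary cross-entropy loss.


L[0] = -ln(1-0.496) = -ln(0.504) = 0.6852
L[1] = -ln(1-0.308) = -ln(0.692) = 0.3682
L[2] = -ln(1-0.217) = -ln(0.783) = 0.2446
mean = (0.6852 + 0.3682 + 0.2446)/3 = 0.4327

0.4327


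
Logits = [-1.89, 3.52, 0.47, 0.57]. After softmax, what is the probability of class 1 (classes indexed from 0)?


Exponentials: e^-1.89=0.1511, e^3.52=33.7844, e^0.47=1.6, e^0.57=1.7683
Sum = 37.3038
Softmax = [0.004, 0.9057, 0.0429, 0.0474]
p[1] = 33.7844/37.3038 = 0.9057

0.9057


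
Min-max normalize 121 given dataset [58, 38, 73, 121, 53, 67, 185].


min=38, max=185
(121-38)/(185-38) = 83/147 = 0.5646

0.5646


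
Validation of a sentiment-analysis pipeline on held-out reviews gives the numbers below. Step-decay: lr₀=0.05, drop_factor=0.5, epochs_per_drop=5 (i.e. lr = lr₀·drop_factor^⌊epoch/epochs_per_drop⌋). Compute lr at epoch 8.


n_drops = ⌊8/5⌋ = 1
lr = 0.05·0.5^1 = 0.05·0.5 = 0.025

0.025


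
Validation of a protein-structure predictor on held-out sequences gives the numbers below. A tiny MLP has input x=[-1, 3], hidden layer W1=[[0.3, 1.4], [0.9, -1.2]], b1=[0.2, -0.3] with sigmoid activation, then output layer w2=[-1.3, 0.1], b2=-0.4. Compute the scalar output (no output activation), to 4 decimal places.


z1[0] = (0.3)·(-1) + (1.4)·(3) + 0.2 = 4.1
z1[1] = (0.9)·(-1) + (-1.2)·(3) - 0.3 = -4.8
h = sigmoid(z1) = [0.9837, 0.0082]
output = (-1.3)·(0.9837) + (0.1)·(0.0082) - 0.4 = -1.678

-1.678


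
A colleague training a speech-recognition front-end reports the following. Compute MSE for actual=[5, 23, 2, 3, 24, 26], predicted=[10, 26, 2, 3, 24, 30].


Squared errors: (5-10)²=25, (23-26)²=9, (2-2)²=0, (3-3)²=0, (24-24)²=0, (26-30)²=16
Sum = 50
MSE = 50/6 = 25/3

25/3


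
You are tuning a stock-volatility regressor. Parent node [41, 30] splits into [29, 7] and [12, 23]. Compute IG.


Parent = [41, 30], H_parent = 0.9826
H_left = 0.7107 (n=36), H_right = 0.9275 (n=35)
H_children = (36/71)·0.7107 + (35/71)·0.9275 = 0.8176
IG = 0.9826 - 0.8176 = 0.165

0.165


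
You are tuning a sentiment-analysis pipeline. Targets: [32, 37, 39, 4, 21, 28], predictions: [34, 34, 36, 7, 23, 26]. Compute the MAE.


Absolute errors: |32-34|=2, |37-34|=3, |39-36|=3, |4-7|=3, |21-23|=2, |28-26|=2
Sum = 15
MAE = 15/6 = 5/2

5/2


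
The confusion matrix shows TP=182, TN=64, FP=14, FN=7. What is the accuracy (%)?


Accuracy = (TP+TN)/(TP+TN+FP+FN)
= (182+64)/(267)
= 246/267 = 92.13%

92.13%


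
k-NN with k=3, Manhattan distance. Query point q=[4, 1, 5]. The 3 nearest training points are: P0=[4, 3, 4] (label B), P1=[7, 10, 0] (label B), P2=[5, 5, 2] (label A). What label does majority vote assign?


d(q,P0) = 3  (label B)
d(q,P1) = 17  (label B)
d(q,P2) = 8  (label A)
Votes: A=1, B=2
Majority → B

B


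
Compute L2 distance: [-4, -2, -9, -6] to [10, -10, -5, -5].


d = √((-4-10)² + (-2+ 10)² + (-9+ 5)² + (-6+ 5)²)
  = √(196 + 64 + 16 + 1)
  = √277 = 16.6433

16.6433


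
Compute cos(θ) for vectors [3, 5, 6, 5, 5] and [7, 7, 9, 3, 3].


A·B = 3·7 + 5·7 + 6·9 + 5·3 + 5·3 = 140
‖A‖ = √120 = 10.9545, ‖B‖ = √197 = 14.0357
cos = 140/(√120·√197) = 140/√23640 = 0.9106

0.9106


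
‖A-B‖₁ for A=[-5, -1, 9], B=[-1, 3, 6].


d = |-5+ 1| + |-1-3| + |9-6|
  = 4 + 4 + 3
  = 11

11


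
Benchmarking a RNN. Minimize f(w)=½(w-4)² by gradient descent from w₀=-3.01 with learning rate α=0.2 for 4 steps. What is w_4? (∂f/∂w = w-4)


step 1: grad = -3.01-4 = -7.01; w = -3.01 - 0.2·(-7.01) = -1.608
step 2: grad = -1.608-4 = -5.608; w = -1.608 - 0.2·(-5.608) = -0.4864
step 3: grad = -0.4864-4 = -4.4864; w = -0.4864 - 0.2·(-4.4864) = 0.41088
step 4: grad = 0.41088-4 = -3.58912; w = 0.41088 - 0.2·(-3.58912) = 1.128704

1.128704


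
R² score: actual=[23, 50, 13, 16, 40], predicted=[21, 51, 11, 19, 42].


ȳ = 28.4
SS_res = Σ(y-ŷ)² = 22
SS_tot = Σ(y-ȳ)² = 1021.2
R² = 1 - SS_res/SS_tot = 1 - 0.0215 = 0.9785

0.9785


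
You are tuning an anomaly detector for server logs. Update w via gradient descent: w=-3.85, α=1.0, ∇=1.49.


w_new = w - α·∇
= -3.85 - 1.0·1.49
= -3.85 - 1.49
= -5.34

-5.34


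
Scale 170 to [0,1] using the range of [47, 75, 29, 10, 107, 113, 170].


min=10, max=170
(170-10)/(170-10) = 160/160 = 1.0

1.0


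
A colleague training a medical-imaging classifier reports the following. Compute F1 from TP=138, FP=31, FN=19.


Precision = 138/169 = 0.8166
Recall = 138/157 = 0.879
F1 = 2·P·R/(P+R) = 2·TP/(2·TP+FP+FN) = 276/(276+31+19) = 276/326 = 0.8466

0.8466


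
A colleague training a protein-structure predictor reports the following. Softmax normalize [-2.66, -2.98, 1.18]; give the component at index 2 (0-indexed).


Exponentials: e^-2.66=0.0699, e^-2.98=0.0508, e^1.18=3.2544
Sum = 3.3751
Softmax = [0.0207, 0.015, 0.9642]
p[2] = 3.2544/3.3751 = 0.9642

0.9642


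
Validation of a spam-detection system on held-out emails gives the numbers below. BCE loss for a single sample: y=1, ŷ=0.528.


BCE = -[y·ln(p) + (1-y)·ln(1-p)]
= -1·ln(0.528) - 0
= -ln(0.528) = 0.6387

0.6387


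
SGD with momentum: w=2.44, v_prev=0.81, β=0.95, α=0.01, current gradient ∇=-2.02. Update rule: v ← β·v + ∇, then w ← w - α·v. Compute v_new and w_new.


v_new = 0.95·0.81 - 2.02 = 0.7695 - 2.02 = -1.2505
w_new = 2.44 - 0.01·-1.2505 = 2.44 + 0.012505 = 2.452505

v_new=-1.2505, w_new=2.452505


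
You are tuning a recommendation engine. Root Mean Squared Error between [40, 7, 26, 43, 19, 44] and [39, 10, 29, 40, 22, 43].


MSE = 38/6 = 6.3333
RMSE = √(38/6) = 2.5166

2.5166


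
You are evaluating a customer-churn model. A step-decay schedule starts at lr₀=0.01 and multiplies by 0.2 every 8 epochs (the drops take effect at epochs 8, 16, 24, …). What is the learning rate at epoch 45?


n_drops = ⌊45/8⌋ = 5
lr = 0.01·0.2^5 = 0.01·0.00032 = 0.0000032

0.0000032


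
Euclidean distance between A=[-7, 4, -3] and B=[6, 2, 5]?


d = √((-7-6)² + (4-2)² + (-3-5)²)
  = √(169 + 4 + 64)
  = √237 = 15.3948

15.3948


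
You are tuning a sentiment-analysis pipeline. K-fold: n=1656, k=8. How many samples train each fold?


Fold size = 1656/8 = 207
Training per fold = 1656 - 207 = 1449

1449


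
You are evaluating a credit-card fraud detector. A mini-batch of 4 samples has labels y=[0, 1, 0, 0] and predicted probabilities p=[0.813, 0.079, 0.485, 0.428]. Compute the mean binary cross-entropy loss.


L[0] = -ln(1-0.813) = -ln(0.187) = 1.6766
L[1] = -ln(0.079) = 2.5383
L[2] = -ln(1-0.485) = -ln(0.515) = 0.6636
L[3] = -ln(1-0.428) = -ln(0.572) = 0.5586
mean = (1.6766 + 2.5383 + 0.6636 + 0.5586)/4 = 1.3593

1.3593


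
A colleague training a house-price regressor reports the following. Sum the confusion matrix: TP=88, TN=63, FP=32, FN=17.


Total = TP + TN + FP + FN
= 88 + 63 + 32 + 17
= 200
(Predicted positive: 120, predicted negative: 80)

200


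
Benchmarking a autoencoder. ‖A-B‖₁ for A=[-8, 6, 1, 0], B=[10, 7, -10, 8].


d = |-8-10| + |6-7| + |1+ 10| + |0-8|
  = 18 + 1 + 11 + 8
  = 38

38


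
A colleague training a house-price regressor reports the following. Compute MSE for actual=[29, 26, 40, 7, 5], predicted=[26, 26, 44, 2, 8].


Squared errors: (29-26)²=9, (26-26)²=0, (40-44)²=16, (7-2)²=25, (5-8)²=9
Sum = 59
MSE = 59/5 = 59/5

59/5


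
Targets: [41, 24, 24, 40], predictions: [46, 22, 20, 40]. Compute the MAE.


Absolute errors: |41-46|=5, |24-22|=2, |24-20|=4, |40-40|=0
Sum = 11
MAE = 11/4 = 11/4

11/4


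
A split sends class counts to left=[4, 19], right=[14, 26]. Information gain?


Parent = [18, 45], H_parent = 0.8631
H_left = 0.6666 (n=23), H_right = 0.9341 (n=40)
H_children = (23/63)·0.6666 + (40/63)·0.9341 = 0.8364
IG = 0.8631 - 0.8364 = 0.0267

0.0267


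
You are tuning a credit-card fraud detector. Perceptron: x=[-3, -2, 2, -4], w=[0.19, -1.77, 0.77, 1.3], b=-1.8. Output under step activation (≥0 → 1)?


z = (-3)·(0.19) + (-2)·(-1.77) + (2)·(0.77) + (-4)·(1.3) - 1.8
  = -2.49
step(z) = 0 (z<0)

0


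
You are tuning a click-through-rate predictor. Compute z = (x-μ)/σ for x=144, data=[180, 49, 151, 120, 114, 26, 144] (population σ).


μ = 112, σ = 51.5503
z = (144 - 112)/51.5503 = 0.6208

0.6208


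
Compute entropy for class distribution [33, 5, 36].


Probabilities: [33/74, 5/74, 36/74] ≈ [0.4459, 0.0676, 0.4865]
H = -((33/74)·log₂(33/74) + (5/74)·log₂(5/74) + (36/74)·log₂(36/74))
  = 1.2879 bits

1.2879 bits


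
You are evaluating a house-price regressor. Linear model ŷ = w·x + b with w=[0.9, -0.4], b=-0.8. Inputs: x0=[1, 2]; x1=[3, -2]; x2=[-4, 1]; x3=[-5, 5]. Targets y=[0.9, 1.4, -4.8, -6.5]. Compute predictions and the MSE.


ŷ0 = (0.9)·(1) + (-0.4)·(2) - 0.8 = -0.7
ŷ1 = (0.9)·(3) + (-0.4)·(-2) - 0.8 = 2.7
ŷ2 = (0.9)·(-4) + (-0.4)·(1) - 0.8 = -4.8
ŷ3 = (0.9)·(-5) + (-0.4)·(5) - 0.8 = -7.3
errors² = [2.56, 1.69, 0.0, 0.64]
MSE = 4.8900/4 = 1.2225

1.2225


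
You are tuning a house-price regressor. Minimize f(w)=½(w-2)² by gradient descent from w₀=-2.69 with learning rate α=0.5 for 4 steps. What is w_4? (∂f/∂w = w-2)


step 1: grad = -2.69-2 = -4.69; w = -2.69 - 0.5·(-4.69) = -0.345
step 2: grad = -0.345-2 = -2.345; w = -0.345 - 0.5·(-2.345) = 0.8275
step 3: grad = 0.8275-2 = -1.1725; w = 0.8275 - 0.5·(-1.1725) = 1.41375
step 4: grad = 1.41375-2 = -0.58625; w = 1.41375 - 0.5·(-0.58625) = 1.706875

1.706875


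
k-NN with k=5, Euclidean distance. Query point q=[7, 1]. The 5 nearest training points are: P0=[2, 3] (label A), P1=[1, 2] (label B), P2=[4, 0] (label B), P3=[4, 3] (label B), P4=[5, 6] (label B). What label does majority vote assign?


d(q,P0) = 5.3852  (label A)
d(q,P1) = 6.0828  (label B)
d(q,P2) = 3.1623  (label B)
d(q,P3) = 3.6056  (label B)
d(q,P4) = 5.3852  (label B)
Votes: A=1, B=4
Majority → B

B


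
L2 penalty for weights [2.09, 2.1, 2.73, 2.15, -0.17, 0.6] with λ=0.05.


‖w‖₂² = (2.09)² + (2.1)² + (2.73)² + (2.15)² + (-0.17)² + (0.6)²
     = 4.3681 + 4.41 + 7.4529 + 4.6225 + 0.0289 + 0.36
     = 21.2424
λ·‖w‖₂² = 0.05·21.2424 = 1.06212

1.06212


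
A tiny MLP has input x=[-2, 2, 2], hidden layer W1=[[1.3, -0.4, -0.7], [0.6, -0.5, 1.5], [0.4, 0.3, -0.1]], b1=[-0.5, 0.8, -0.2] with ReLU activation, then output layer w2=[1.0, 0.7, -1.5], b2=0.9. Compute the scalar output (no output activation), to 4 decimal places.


z1[0] = (1.3)·(-2) + (-0.4)·(2) + (-0.7)·(2) - 0.5 = -5.3
z1[1] = (0.6)·(-2) + (-0.5)·(2) + (1.5)·(2) + 0.8 = 1.6
z1[2] = (0.4)·(-2) + (0.3)·(2) + (-0.1)·(2) - 0.2 = -0.6
h = ReLU(z1) = [0.0, 1.6, 0.0]
output = (1.0)·(0.0) + (0.7)·(1.6) + (-1.5)·(0.0) + 0.9 = 2.02

2.02


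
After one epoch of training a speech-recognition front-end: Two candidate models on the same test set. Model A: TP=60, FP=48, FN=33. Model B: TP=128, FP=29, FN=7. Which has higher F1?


Model A: P=60/108=0.5556, R=60/93=0.6452, F1=2PR/(P+R)=2TP/(2TP+FP+FN)=120/201=0.597
Model B: P=128/157=0.8153, R=128/135=0.9481, F1=2PR/(P+R)=2TP/(2TP+FP+FN)=256/292=0.8767
0.597 < 0.8767 → Model B

Model B


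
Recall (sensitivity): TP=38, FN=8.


Recall = TP/(TP+FN)
= 38/(38+8)
= 38/46 = 82.61%

82.61%


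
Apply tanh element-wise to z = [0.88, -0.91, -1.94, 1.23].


tanh(0.88) = 0.7064
tanh(-0.91) = -0.7211
tanh(-1.94) = -0.9595
tanh(1.23) = 0.8426
result = [0.7064, -0.7211, -0.9595, 0.8426]

[0.7064, -0.7211, -0.9595, 0.8426]


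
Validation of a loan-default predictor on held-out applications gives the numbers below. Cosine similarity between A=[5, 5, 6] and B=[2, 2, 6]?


A·B = 5·2 + 5·2 + 6·6 = 56
‖A‖ = √86 = 9.2736, ‖B‖ = √44 = 6.6332
cos = 56/(√86·√44) = 56/√3784 = 0.9104

0.9104


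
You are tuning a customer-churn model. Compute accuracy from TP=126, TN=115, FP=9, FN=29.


Accuracy = (TP+TN)/(TP+TN+FP+FN)
= (126+115)/(279)
= 241/279 = 86.38%

86.38%


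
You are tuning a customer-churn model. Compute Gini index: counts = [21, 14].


Probabilities: [21/35, 14/35] ≈ [0.6, 0.4]
Σpᵢ² = (441 + 196)/35² = 637/1225
Gini = 1 - Σpᵢ² = 1 - 637/1225 = 0.48

0.48


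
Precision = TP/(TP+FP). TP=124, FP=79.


Precision = TP/(TP+FP)
= 124/(124+79)
= 124/203 = 61.08%

61.08%


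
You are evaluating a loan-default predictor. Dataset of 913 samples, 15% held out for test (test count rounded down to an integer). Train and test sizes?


Test = ⌊913·15/100⌋ = 136
Train = 913 - 136 = 777

Train: 777, Test: 136


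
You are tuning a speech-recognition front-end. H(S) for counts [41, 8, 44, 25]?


Probabilities: [41/118, 8/118, 44/118, 25/118] ≈ [0.3475, 0.0678, 0.3729, 0.2119]
H = -((41/118)·log₂(41/118) + (8/118)·log₂(8/118) + (44/118)·log₂(44/118) + (25/118)·log₂(25/118))
  = 1.7981 bits

1.7981 bits


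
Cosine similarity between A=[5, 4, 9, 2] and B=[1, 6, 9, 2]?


A·B = 5·1 + 4·6 + 9·9 + 2·2 = 114
‖A‖ = √126 = 11.225, ‖B‖ = √122 = 11.0454
cos = 114/(√126·√122) = 114/√15372 = 0.9195

0.9195


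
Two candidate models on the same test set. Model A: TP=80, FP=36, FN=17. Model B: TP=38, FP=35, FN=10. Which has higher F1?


Model A: P=80/116=0.6897, R=80/97=0.8247, F1=2PR/(P+R)=2TP/(2TP+FP+FN)=160/213=0.7512
Model B: P=38/73=0.5205, R=38/48=0.7917, F1=2PR/(P+R)=2TP/(2TP+FP+FN)=76/121=0.6281
0.7512 > 0.6281 → Model A

Model A


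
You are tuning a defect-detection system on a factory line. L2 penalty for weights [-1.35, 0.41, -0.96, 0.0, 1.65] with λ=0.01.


‖w‖₂² = (-1.35)² + (0.41)² + (-0.96)² + (0.0)² + (1.65)²
     = 1.8225 + 0.1681 + 0.9216 + 0 + 2.7225
     = 5.6347
λ·‖w‖₂² = 0.01·5.6347 = 0.056347

0.056347


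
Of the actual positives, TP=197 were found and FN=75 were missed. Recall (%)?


Recall = TP/(TP+FN)
= 197/(197+75)
= 197/272 = 72.43%

72.43%


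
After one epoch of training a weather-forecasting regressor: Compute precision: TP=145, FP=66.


Precision = TP/(TP+FP)
= 145/(145+66)
= 145/211 = 68.72%

68.72%


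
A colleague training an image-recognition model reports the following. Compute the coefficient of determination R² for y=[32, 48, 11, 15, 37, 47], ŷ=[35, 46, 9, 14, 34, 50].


ȳ = 31.6667
SS_res = Σ(y-ŷ)² = 36
SS_tot = Σ(y-ȳ)² = 1235.33
R² = 1 - SS_res/SS_tot = 1 - 0.0291 = 0.9709

0.9709


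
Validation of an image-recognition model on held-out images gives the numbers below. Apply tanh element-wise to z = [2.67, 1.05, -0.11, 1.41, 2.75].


tanh(2.67) = 0.9905
tanh(1.05) = 0.7818
tanh(-0.11) = -0.1096
tanh(1.41) = 0.8875
tanh(2.75) = 0.9919
result = [0.9905, 0.7818, -0.1096, 0.8875, 0.9919]

[0.9905, 0.7818, -0.1096, 0.8875, 0.9919]


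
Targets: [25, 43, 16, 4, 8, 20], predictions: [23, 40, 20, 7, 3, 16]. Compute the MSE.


Squared errors: (25-23)²=4, (43-40)²=9, (16-20)²=16, (4-7)²=9, (8-3)²=25, (20-16)²=16
Sum = 79
MSE = 79/6 = 79/6

79/6


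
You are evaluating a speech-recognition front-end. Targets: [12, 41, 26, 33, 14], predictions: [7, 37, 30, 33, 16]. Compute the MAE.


Absolute errors: |12-7|=5, |41-37|=4, |26-30|=4, |33-33|=0, |14-16|=2
Sum = 15
MAE = 15/5 = 3

3


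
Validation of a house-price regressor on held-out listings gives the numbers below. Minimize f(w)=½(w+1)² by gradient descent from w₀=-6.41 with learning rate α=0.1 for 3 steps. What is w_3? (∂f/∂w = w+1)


step 1: grad = -6.41+1 = -5.41; w = -6.41 - 0.1·(-5.41) = -5.869
step 2: grad = -5.869+1 = -4.869; w = -5.869 - 0.1·(-4.869) = -5.3821
step 3: grad = -5.3821+1 = -4.3821; w = -5.3821 - 0.1·(-4.3821) = -4.94389

-4.94389


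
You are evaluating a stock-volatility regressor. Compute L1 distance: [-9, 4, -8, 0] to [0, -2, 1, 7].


d = |-9-0| + |4+ 2| + |-8-1| + |0-7|
  = 9 + 6 + 9 + 7
  = 31

31


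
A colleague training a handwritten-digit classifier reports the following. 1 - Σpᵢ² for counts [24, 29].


Probabilities: [24/53, 29/53] ≈ [0.4528, 0.5472]
Σpᵢ² = (576 + 841)/53² = 1417/2809
Gini = 1 - Σpᵢ² = 1 - 1417/2809 = 0.4956

0.4956


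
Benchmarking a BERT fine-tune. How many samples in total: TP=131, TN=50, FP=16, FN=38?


Total = TP + TN + FP + FN
= 131 + 50 + 16 + 38
= 235
(Predicted positive: 147, predicted negative: 88)

235


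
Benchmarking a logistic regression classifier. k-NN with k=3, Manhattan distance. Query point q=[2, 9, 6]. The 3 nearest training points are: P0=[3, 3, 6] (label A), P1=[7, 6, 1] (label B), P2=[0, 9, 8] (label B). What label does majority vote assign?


d(q,P0) = 7  (label A)
d(q,P1) = 13  (label B)
d(q,P2) = 4  (label B)
Votes: A=1, B=2
Majority → B

B


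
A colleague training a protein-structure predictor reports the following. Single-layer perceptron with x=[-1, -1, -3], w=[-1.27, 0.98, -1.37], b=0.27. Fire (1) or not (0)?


z = (-1)·(-1.27) + (-1)·(0.98) + (-3)·(-1.37) + 0.27
  = 4.67
step(z) = 1 (z≥0)

1


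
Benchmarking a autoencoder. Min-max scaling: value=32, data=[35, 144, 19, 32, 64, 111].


min=19, max=144
(32-19)/(144-19) = 13/125 = 0.104

0.104


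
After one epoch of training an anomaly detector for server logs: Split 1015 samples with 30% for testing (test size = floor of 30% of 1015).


Test = ⌊1015·30/100⌋ = 304
Train = 1015 - 304 = 711

Train: 711, Test: 304


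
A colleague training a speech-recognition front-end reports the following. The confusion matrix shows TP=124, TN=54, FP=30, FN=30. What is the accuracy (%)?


Accuracy = (TP+TN)/(TP+TN+FP+FN)
= (124+54)/(238)
= 178/238 = 74.79%

74.79%


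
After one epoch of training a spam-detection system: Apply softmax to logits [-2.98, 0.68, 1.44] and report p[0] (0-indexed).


Exponentials: e^-2.98=0.0508, e^0.68=1.9739, e^1.44=4.2207
Sum = 6.2454
Softmax = [0.0081, 0.3161, 0.6758]
p[0] = 0.0508/6.2454 = 0.0081

0.0081


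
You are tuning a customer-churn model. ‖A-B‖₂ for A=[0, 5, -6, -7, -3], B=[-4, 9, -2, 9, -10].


d = √((0+ 4)² + (5-9)² + (-6+ 2)² + (-7-9)² + (-3+ 10)²)
  = √(16 + 16 + 16 + 256 + 49)
  = √353 = 18.7883

18.7883


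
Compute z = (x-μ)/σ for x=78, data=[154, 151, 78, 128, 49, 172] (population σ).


μ = 122, σ = 44.0946
z = (78 - 122)/44.0946 = -0.9979

-0.9979


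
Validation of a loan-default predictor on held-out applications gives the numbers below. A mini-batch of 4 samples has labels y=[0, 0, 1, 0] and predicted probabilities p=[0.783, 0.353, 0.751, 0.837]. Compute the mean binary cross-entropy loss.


L[0] = -ln(1-0.783) = -ln(0.217) = 1.5279
L[1] = -ln(1-0.353) = -ln(0.647) = 0.4354
L[2] = -ln(0.751) = 0.2863
L[3] = -ln(1-0.837) = -ln(0.163) = 1.814
mean = (1.5279 + 0.4354 + 0.2863 + 1.814)/4 = 1.0159

1.0159


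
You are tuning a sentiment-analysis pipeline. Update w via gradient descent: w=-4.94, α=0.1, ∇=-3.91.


w_new = w - α·∇
= -4.94 - 0.1·-3.91
= -4.94 + 0.391
= -4.549

-4.549


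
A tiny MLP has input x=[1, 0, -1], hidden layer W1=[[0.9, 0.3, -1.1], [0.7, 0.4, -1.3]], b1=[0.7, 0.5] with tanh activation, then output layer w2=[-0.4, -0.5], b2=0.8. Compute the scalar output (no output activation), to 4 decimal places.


z1[0] = (0.9)·(1) + (0.3)·(0) + (-1.1)·(-1) + 0.7 = 2.7
z1[1] = (0.7)·(1) + (0.4)·(0) + (-1.3)·(-1) + 0.5 = 2.5
h = tanh(z1) = [0.991, 0.9866]
output = (-0.4)·(0.991) + (-0.5)·(0.9866) + 0.8 = -0.0897

-0.0897


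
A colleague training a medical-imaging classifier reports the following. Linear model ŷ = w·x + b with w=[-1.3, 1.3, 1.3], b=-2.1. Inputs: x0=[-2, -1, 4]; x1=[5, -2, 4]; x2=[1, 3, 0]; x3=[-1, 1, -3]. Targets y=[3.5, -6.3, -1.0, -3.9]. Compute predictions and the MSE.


ŷ0 = (-1.3)·(-2) + (1.3)·(-1) + (1.3)·(4) - 2.1 = 4.4
ŷ1 = (-1.3)·(5) + (1.3)·(-2) + (1.3)·(4) - 2.1 = -6.0
ŷ2 = (-1.3)·(1) + (1.3)·(3) + (1.3)·(0) - 2.1 = 0.5
ŷ3 = (-1.3)·(-1) + (1.3)·(1) + (1.3)·(-3) - 2.1 = -3.4
errors² = [0.81, 0.09, 2.25, 0.25]
MSE = 3.4000/4 = 0.85

0.85


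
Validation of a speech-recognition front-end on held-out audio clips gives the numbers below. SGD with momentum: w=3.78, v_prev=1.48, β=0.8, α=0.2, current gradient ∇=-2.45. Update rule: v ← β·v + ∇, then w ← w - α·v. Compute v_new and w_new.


v_new = 0.8·1.48 - 2.45 = 1.184 - 2.45 = -1.266
w_new = 3.78 - 0.2·-1.266 = 3.78 + 0.2532 = 4.0332

v_new=-1.266, w_new=4.0332


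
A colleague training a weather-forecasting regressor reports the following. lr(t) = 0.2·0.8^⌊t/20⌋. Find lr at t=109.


n_drops = ⌊109/20⌋ = 5
lr = 0.2·0.8^5 = 0.2·0.32768 = 0.065536

0.065536


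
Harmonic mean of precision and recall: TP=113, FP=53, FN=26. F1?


Precision = 113/166 = 0.6807
Recall = 113/139 = 0.8129
F1 = 2·P·R/(P+R) = 2·TP/(2·TP+FP+FN) = 226/(226+53+26) = 226/305 = 0.741

0.741


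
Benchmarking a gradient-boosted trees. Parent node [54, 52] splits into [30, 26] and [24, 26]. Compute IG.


Parent = [54, 52], H_parent = 0.9997
H_left = 0.9963 (n=56), H_right = 0.9988 (n=50)
H_children = (56/106)·0.9963 + (50/106)·0.9988 = 0.9975
IG = 0.9997 - 0.9975 = 0.0022

0.0022


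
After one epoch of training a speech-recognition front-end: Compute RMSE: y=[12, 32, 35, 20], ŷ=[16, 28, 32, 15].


MSE = 66/4 = 16.5
RMSE = √(66/4) = 4.062

4.062


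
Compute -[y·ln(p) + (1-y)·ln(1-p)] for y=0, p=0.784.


BCE = -[y·ln(p) + (1-y)·ln(1-p)]
= -0 - 1·ln(1-0.784)
= -ln(0.216) = 1.5325

1.5325


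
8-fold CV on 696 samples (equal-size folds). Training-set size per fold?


Fold size = 696/8 = 87
Training per fold = 696 - 87 = 609

609


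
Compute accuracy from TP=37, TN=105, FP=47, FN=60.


Accuracy = (TP+TN)/(TP+TN+FP+FN)
= (37+105)/(249)
= 142/249 = 57.03%

57.03%


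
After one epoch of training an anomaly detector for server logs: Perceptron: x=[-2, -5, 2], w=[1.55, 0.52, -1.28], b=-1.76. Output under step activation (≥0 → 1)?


z = (-2)·(1.55) + (-5)·(0.52) + (2)·(-1.28) - 1.76
  = -10.02
step(z) = 0 (z<0)

0


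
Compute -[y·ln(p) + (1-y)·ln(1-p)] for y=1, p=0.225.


BCE = -[y·ln(p) + (1-y)·ln(1-p)]
= -1·ln(0.225) - 0
= -ln(0.225) = 1.4917

1.4917


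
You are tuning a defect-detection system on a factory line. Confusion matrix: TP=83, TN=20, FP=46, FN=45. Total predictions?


Total = TP + TN + FP + FN
= 83 + 20 + 46 + 45
= 194
(Predicted positive: 129, predicted negative: 65)

194


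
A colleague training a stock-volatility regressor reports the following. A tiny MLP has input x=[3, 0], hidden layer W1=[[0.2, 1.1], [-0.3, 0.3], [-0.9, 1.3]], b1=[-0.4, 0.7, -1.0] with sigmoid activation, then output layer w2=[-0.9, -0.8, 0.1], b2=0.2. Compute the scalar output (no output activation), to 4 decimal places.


z1[0] = (0.2)·(3) + (1.1)·(0) - 0.4 = 0.2
z1[1] = (-0.3)·(3) + (0.3)·(0) + 0.7 = -0.2
z1[2] = (-0.9)·(3) + (1.3)·(0) - 1.0 = -3.7
h = sigmoid(z1) = [0.5498, 0.4502, 0.0241]
output = (-0.9)·(0.5498) + (-0.8)·(0.4502) + (0.1)·(0.0241) + 0.2 = -0.6526

-0.6526


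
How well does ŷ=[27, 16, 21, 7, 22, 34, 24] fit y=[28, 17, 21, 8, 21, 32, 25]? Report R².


ȳ = 21.7143
SS_res = Σ(y-ŷ)² = 9
SS_tot = Σ(y-ȳ)² = 367.43
R² = 1 - SS_res/SS_tot = 1 - 0.0245 = 0.9755

0.9755


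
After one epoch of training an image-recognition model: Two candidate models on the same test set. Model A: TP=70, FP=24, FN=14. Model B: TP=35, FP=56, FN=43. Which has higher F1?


Model A: P=70/94=0.7447, R=70/84=0.8333, F1=2PR/(P+R)=2TP/(2TP+FP+FN)=140/178=0.7865
Model B: P=35/91=0.3846, R=35/78=0.4487, F1=2PR/(P+R)=2TP/(2TP+FP+FN)=70/169=0.4142
0.7865 > 0.4142 → Model A

Model A


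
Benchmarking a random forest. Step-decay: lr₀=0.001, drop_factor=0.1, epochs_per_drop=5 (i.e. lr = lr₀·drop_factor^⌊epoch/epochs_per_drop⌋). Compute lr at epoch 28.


n_drops = ⌊28/5⌋ = 5
lr = 0.001·0.1^5 = 0.001·0.00001 = 0.00000001

0.00000001


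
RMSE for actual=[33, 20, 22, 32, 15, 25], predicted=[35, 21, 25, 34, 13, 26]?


MSE = 23/6 = 3.8333
RMSE = √(23/6) = 1.9579

1.9579


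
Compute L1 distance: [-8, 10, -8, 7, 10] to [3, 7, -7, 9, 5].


d = |-8-3| + |10-7| + |-8+ 7| + |7-9| + |10-5|
  = 11 + 3 + 1 + 2 + 5
  = 22

22


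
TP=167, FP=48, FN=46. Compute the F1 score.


Precision = 167/215 = 0.7767
Recall = 167/213 = 0.784
F1 = 2·P·R/(P+R) = 2·TP/(2·TP+FP+FN) = 334/(334+48+46) = 334/428 = 0.7804

0.7804


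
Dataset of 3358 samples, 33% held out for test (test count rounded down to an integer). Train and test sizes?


Test = ⌊3358·33/100⌋ = 1108
Train = 3358 - 1108 = 2250

Train: 2250, Test: 1108


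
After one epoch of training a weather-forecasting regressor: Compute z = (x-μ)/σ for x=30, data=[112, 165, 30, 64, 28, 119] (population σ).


μ = 86.3333, σ = 49.9822
z = (30 - 86.3333)/49.9822 = -1.1271

-1.1271


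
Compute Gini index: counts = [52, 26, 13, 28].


Probabilities: [52/119, 26/119, 13/119, 28/119] ≈ [0.437, 0.2185, 0.1092, 0.2353]
Σpᵢ² = (2704 + 676 + 169 + 784)/119² = 4333/14161
Gini = 1 - Σpᵢ² = 1 - 4333/14161 = 0.694

0.694


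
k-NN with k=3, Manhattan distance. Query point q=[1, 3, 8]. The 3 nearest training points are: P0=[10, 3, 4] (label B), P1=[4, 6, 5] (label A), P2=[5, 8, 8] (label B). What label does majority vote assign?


d(q,P0) = 13  (label B)
d(q,P1) = 9  (label A)
d(q,P2) = 9  (label B)
Votes: A=1, B=2
Majority → B

B


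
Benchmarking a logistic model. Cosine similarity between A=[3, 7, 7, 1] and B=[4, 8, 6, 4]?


A·B = 3·4 + 7·8 + 7·6 + 1·4 = 114
‖A‖ = √108 = 10.3923, ‖B‖ = √132 = 11.4891
cos = 114/(√108·√132) = 114/√14256 = 0.9548

0.9548


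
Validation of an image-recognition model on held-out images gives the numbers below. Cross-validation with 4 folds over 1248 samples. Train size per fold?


Fold size = 1248/4 = 312
Training per fold = 1248 - 312 = 936

936


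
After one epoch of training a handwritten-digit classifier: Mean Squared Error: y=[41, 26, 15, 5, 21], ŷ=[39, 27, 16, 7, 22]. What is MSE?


Squared errors: (41-39)²=4, (26-27)²=1, (15-16)²=1, (5-7)²=4, (21-22)²=1
Sum = 11
MSE = 11/5 = 11/5

11/5


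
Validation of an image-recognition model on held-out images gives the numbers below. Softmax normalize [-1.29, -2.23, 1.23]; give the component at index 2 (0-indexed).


Exponentials: e^-1.29=0.2753, e^-2.23=0.1075, e^1.23=3.4212
Sum = 3.804
Softmax = [0.0724, 0.0283, 0.8994]
p[2] = 3.4212/3.804 = 0.8994

0.8994


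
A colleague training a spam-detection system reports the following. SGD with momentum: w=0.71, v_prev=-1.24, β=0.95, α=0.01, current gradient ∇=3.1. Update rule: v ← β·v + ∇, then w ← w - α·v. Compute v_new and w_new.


v_new = 0.95·-1.24 + 3.1 = -1.178 + 3.1 = 1.922
w_new = 0.71 - 0.01·1.922 = 0.71 - 0.01922 = 0.69078

v_new=1.922, w_new=0.69078


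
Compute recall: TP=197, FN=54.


Recall = TP/(TP+FN)
= 197/(197+54)
= 197/251 = 78.49%

78.49%


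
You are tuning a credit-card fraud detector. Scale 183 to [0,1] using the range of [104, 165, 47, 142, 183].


min=47, max=183
(183-47)/(183-47) = 136/136 = 1.0

1.0


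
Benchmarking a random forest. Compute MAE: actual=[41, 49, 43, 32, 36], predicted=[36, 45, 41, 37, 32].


Absolute errors: |41-36|=5, |49-45|=4, |43-41|=2, |32-37|=5, |36-32|=4
Sum = 20
MAE = 20/5 = 4

4


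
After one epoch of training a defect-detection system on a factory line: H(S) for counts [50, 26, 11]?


Probabilities: [50/87, 26/87, 11/87] ≈ [0.5747, 0.2989, 0.1264]
H = -((50/87)·log₂(50/87) + (26/87)·log₂(26/87) + (11/87)·log₂(11/87))
  = 1.3572 bits

1.3572 bits


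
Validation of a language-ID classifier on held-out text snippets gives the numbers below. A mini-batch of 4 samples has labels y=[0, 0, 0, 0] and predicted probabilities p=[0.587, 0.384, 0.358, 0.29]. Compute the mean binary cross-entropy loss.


L[0] = -ln(1-0.587) = -ln(0.413) = 0.8843
L[1] = -ln(1-0.384) = -ln(0.616) = 0.4845
L[2] = -ln(1-0.358) = -ln(0.642) = 0.4432
L[3] = -ln(1-0.29) = -ln(0.71) = 0.3425
mean = (0.8843 + 0.4845 + 0.4432 + 0.3425)/4 = 0.5386

0.5386


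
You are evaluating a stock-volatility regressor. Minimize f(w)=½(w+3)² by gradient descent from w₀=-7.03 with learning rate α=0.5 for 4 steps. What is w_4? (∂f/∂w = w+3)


step 1: grad = -7.03+3 = -4.03; w = -7.03 - 0.5·(-4.03) = -5.015
step 2: grad = -5.015+3 = -2.015; w = -5.015 - 0.5·(-2.015) = -4.0075
step 3: grad = -4.0075+3 = -1.0075; w = -4.0075 - 0.5·(-1.0075) = -3.50375
step 4: grad = -3.50375+3 = -0.50375; w = -3.50375 - 0.5·(-0.50375) = -3.251875

-3.251875


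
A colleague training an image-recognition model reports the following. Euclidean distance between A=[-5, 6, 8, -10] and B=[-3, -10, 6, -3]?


d = √((-5+ 3)² + (6+ 10)² + (8-6)² + (-10+ 3)²)
  = √(4 + 256 + 4 + 49)
  = √313 = 17.6918

17.6918


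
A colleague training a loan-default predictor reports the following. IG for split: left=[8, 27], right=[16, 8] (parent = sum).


Parent = [24, 35], H_parent = 0.9748
H_left = 0.7755 (n=35), H_right = 0.9183 (n=24)
H_children = (35/59)·0.7755 + (24/59)·0.9183 = 0.8336
IG = 0.9748 - 0.8336 = 0.1412

0.1412


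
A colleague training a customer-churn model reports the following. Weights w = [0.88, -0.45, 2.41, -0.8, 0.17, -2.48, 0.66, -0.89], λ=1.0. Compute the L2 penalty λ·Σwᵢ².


‖w‖₂² = (0.88)² + (-0.45)² + (2.41)² + (-0.8)² + (0.17)² + (-2.48)² + (0.66)² + (-0.89)²
     = 0.7744 + 0.2025 + 5.8081 + 0.64 + 0.0289 + 6.1504 + 0.4356 + 0.7921
     = 14.832
λ·‖w‖₂² = 1.0·14.832 = 14.832

14.832


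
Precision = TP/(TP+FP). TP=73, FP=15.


Precision = TP/(TP+FP)
= 73/(73+15)
= 73/88 = 82.95%

82.95%


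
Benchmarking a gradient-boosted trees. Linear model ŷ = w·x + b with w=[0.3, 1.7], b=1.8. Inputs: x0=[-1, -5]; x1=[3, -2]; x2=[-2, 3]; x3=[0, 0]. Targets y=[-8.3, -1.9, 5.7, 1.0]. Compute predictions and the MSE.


ŷ0 = (0.3)·(-1) + (1.7)·(-5) + 1.8 = -7.0
ŷ1 = (0.3)·(3) + (1.7)·(-2) + 1.8 = -0.7
ŷ2 = (0.3)·(-2) + (1.7)·(3) + 1.8 = 6.3
ŷ3 = (0.3)·(0) + (1.7)·(0) + 1.8 = 1.8
errors² = [1.69, 1.44, 0.36, 0.64]
MSE = 4.1300/4 = 1.0325

1.0325


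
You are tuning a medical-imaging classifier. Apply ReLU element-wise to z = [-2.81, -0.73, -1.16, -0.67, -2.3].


ReLU(-2.81) = max(0, -2.81) = 0.0
ReLU(-0.73) = max(0, -0.73) = 0.0
ReLU(-1.16) = max(0, -1.16) = 0.0
ReLU(-0.67) = max(0, -0.67) = 0.0
ReLU(-2.3) = max(0, -2.3) = 0.0
result = [0.0, 0.0, 0.0, 0.0, 0.0]

[0.0, 0.0, 0.0, 0.0, 0.0]


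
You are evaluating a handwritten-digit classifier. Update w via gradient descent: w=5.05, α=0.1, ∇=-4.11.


w_new = w - α·∇
= 5.05 - 0.1·-4.11
= 5.05 + 0.411
= 5.461

5.461


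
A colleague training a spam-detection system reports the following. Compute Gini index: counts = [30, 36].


Probabilities: [30/66, 36/66] ≈ [0.4545, 0.5455]
Σpᵢ² = (900 + 1296)/66² = 2196/4356
Gini = 1 - Σpᵢ² = 1 - 2196/4356 = 0.4959

0.4959


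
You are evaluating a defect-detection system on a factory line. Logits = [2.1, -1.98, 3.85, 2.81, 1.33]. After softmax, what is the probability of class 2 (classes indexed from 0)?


Exponentials: e^2.1=8.1662, e^-1.98=0.1381, e^3.85=46.9931, e^2.81=16.6099, e^1.33=3.781
Sum = 75.6883
Softmax = [0.1079, 0.0018, 0.6209, 0.2195, 0.05]
p[2] = 46.9931/75.6883 = 0.6209

0.6209


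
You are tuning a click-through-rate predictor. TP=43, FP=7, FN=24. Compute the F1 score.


Precision = 43/50 = 0.86
Recall = 43/67 = 0.6418
F1 = 2·P·R/(P+R) = 2·TP/(2·TP+FP+FN) = 86/(86+7+24) = 86/117 = 0.735

0.735


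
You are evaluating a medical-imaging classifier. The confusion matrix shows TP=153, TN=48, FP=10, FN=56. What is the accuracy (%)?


Accuracy = (TP+TN)/(TP+TN+FP+FN)
= (153+48)/(267)
= 201/267 = 75.28%

75.28%


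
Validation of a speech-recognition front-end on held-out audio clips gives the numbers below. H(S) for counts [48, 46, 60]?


Probabilities: [48/154, 46/154, 60/154] ≈ [0.3117, 0.2987, 0.3896]
H = -((48/154)·log₂(48/154) + (46/154)·log₂(46/154) + (60/154)·log₂(60/154))
  = 1.5747 bits

1.5747 bits


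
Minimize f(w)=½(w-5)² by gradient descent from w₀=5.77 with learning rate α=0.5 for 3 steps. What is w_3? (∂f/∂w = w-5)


step 1: grad = 5.77-5 = 0.77; w = 5.77 - 0.5·(0.77) = 5.385
step 2: grad = 5.385-5 = 0.385; w = 5.385 - 0.5·(0.385) = 5.1925
step 3: grad = 5.1925-5 = 0.1925; w = 5.1925 - 0.5·(0.1925) = 5.09625

5.09625


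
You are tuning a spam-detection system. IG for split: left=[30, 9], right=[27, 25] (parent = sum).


Parent = [57, 34], H_parent = 0.9534
H_left = 0.7793 (n=39), H_right = 0.9989 (n=52)
H_children = (39/91)·0.7793 + (52/91)·0.9989 = 0.9048
IG = 0.9534 - 0.9048 = 0.0486

0.0486


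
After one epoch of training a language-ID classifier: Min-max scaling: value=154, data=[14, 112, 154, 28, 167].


min=14, max=167
(154-14)/(167-14) = 140/153 = 0.915

0.915


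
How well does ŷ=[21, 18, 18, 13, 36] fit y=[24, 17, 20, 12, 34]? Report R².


ȳ = 21.4
SS_res = Σ(y-ŷ)² = 19
SS_tot = Σ(y-ȳ)² = 275.2
R² = 1 - SS_res/SS_tot = 1 - 0.069 = 0.931

0.931


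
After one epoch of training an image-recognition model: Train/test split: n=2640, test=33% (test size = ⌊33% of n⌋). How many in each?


Test = ⌊2640·33/100⌋ = 871
Train = 2640 - 871 = 1769

Train: 1769, Test: 871


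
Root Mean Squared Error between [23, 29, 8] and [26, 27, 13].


MSE = 38/3 = 12.6667
RMSE = √(38/3) = 3.559

3.559


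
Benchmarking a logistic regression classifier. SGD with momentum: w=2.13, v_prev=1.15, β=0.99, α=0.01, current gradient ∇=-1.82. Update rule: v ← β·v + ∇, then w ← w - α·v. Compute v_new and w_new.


v_new = 0.99·1.15 - 1.82 = 1.1385 - 1.82 = -0.6815
w_new = 2.13 - 0.01·-0.6815 = 2.13 + 0.006815 = 2.136815

v_new=-0.6815, w_new=2.136815
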